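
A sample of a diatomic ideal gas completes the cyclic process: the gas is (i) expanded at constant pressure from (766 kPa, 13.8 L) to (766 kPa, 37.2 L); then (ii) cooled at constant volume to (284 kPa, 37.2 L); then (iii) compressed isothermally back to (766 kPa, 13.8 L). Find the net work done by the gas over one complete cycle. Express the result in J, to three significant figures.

W_net ≈ 7450 J

Leg (i): W = PΔV = (766)(37.2 − 13.8) = 17924 J.
Leg (ii): W = 0.
Leg (iii): W = PᵢVᵢ ln(V_f/Vᵢ) = (10565) ln(13.8/37.2) = -10476 J.
W_net = 17924 − 10476 = 7448 J.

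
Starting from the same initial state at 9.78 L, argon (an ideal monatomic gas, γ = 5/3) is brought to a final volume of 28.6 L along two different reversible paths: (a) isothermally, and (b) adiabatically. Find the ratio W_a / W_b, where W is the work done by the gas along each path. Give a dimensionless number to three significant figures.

Path (a) isothermal: W = P₁V₁ ln(V₂/V₁) → W_a/(P₁V₁) = 1.073.
Path (b) adiabatic: W = P₁V₁(1 − (V₁/V₂)^(γ−1))/(γ−1) → W_b/(P₁V₁) = 0.7665.
W_a / W_b = 1.073 / 0.7665 = 1.4.

W_a / W_b ≈ 1.40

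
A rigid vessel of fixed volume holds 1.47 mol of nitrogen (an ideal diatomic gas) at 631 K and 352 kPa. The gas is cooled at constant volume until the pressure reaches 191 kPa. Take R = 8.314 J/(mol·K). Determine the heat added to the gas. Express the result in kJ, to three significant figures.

Constant volume ⇒ W = 0, so Q = ΔU = nCᵥΔT with Cᵥ = 5R/2 = 20.79 J/(mol·K).
At constant V, T₂/T₁ = P₂/P₁ ⇒ ΔT = T₁(P₂/P₁ − 1) = 631·(191/352 − 1) = -288.6 K.
ΔU = (1.47)(20.79)(-288.6) = -8818 J.

Q ≈ -8.82 kJ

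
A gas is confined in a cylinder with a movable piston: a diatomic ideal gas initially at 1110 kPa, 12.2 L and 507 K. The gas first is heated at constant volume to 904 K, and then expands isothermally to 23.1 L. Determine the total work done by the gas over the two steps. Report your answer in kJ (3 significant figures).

W_total ≈ 15.4 kJ

Step 1 (isochoric): W = 0 (constant volume).
After step 1: P = 1979 kPa (V unchanged).
Step 2 (isothermal): W = P₁V₁ ln(V₂/V₁) = (24146) ln(23.1/12.2) = 15415 J.
W_total = 0 + 15415 = 15415 J.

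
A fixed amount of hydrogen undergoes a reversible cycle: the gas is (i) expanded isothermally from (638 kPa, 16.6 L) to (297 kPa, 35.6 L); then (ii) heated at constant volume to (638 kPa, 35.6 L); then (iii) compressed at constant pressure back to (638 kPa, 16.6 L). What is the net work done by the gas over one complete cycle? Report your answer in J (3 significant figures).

W_net ≈ -4040 J

Leg (i): W = PᵢVᵢ ln(V_f/Vᵢ) = (10591) ln(35.6/16.6) = 8080 J.
Leg (ii): W = 0.
Leg (iii): W = PΔV = (638)(16.6 − 35.6) = -12122 J.
W_net = 8080 − 12122 = -4042 J.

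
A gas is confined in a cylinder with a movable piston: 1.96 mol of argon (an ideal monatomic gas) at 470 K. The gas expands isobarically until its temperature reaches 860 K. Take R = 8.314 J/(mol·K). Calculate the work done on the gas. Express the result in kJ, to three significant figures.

W ≈ -6.36 kJ

Isobaric: W = P ΔV = nR ΔT.
W = (1.96)(8.314)(860 − 470) = 6355 J.
Work on gas = −W_by = -6355 J.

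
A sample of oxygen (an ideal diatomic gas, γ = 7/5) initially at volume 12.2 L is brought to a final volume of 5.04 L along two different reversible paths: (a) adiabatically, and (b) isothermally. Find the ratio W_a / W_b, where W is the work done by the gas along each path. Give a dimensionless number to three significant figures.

W_a / W_b ≈ 1.20

Path (a) adiabatic: W = P₁V₁(1 − (V₁/V₂)^(γ−1))/(γ−1) → W_a/(P₁V₁) = -1.061.
Path (b) isothermal: W = P₁V₁ ln(V₂/V₁) → W_b/(P₁V₁) = -0.884.
W_a / W_b = -1.061 / -0.884 = 1.2.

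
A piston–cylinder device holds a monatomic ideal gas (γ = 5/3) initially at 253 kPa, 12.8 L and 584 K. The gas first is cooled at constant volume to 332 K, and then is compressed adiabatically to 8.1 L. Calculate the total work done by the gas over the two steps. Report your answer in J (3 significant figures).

W_total ≈ -985 J

Step 1 (isochoric): W = 0 (constant volume).
After step 1: P = 143.8 kPa (V unchanged).
Step 2 (adiabatic): W = (P₁V₁ − P₂V₂)/(γ−1) = (1841 − 2498)/0.667 = -985 J.
W_total = 0 − 985 = -985 J.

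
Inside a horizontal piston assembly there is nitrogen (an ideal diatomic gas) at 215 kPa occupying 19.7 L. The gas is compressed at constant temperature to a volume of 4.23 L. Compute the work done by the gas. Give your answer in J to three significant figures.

W ≈ -6520 J

Isothermal: W = nRT ln(V₂/V₁) = P₁V₁ ln(V₂/V₁).
P₁V₁ = (215 kPa)(19.7 L) = 4236 J.
W = 4236 × ln(4.23/19.7) = 4236 × -1.538
W_by_gas = -6516 J.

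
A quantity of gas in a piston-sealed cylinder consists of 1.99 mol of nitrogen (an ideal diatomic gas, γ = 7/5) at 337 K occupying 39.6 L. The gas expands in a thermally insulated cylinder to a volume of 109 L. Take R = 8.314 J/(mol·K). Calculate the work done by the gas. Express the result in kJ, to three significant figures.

W ≈ 4.64 kJ

Adiabatic: TV^(γ−1) = const with γ = 7/5.
T₂ = T₁ (V₁/V₂)^(γ−1) = 337 × (39.6/109)^0.4 = 337 × 0.667 = 224.8 K.
W_by = nCᵥ(T₁ − T₂) = (1.99)(20.79)(337 − 224.8) = 4642 J.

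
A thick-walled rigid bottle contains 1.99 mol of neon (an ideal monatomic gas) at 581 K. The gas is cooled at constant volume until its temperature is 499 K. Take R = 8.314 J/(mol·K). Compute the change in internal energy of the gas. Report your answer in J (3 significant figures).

ΔU ≈ -2040 J

Constant volume ⇒ W = 0, so Q = ΔU = nCᵥΔT with Cᵥ = 3R/2 = 12.47 J/(mol·K).
ΔU = (1.99)(12.47)(499 − 581) = -2035 J.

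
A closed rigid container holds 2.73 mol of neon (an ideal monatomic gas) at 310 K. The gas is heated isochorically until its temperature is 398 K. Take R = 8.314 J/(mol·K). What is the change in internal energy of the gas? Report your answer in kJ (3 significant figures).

ΔU ≈ 3.00 kJ

Constant volume ⇒ W = 0, so Q = ΔU = nCᵥΔT with Cᵥ = 3R/2 = 12.47 J/(mol·K).
ΔU = (2.73)(12.47)(398 − 310) = 2996 J.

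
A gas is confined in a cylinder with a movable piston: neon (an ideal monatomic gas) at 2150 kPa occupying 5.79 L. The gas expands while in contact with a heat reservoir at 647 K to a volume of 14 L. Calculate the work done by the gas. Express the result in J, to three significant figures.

W ≈ 11000 J

Isothermal: W = nRT ln(V₂/V₁) = P₁V₁ ln(V₂/V₁).
P₁V₁ = (2150 kPa)(5.79 L) = 12448 J.
W = 12448 × ln(14/5.79) = 12448 × 0.8829
W_by_gas = 10991 J.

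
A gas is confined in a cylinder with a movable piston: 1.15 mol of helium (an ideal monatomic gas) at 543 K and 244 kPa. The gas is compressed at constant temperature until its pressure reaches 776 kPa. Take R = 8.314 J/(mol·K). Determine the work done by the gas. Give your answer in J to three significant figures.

W ≈ -6010 J

Isothermal process: W = nRT ln(V₂/V₁) = nRT ln(P₁/P₂).
W = (1.15)(8.314)(543) × ln(244/776)
  = 5192 × ln(0.3144) = 5192 × -1.157
W_by_gas = -6007 J.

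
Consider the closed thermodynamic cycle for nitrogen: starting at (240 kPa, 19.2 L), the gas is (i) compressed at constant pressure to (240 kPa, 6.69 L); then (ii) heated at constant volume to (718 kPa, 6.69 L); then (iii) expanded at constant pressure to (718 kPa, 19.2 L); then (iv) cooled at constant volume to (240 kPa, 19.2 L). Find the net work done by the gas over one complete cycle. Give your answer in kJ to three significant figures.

Constant-volume legs do no work.
W(i) = (240)(6.69 − 19.2) = -3002 J; W(iii) = (718)(19.2 − 6.69) = 8982 J.
W_net = -3002 + 8982 = 5980 J (the clockwise enclosed area).

W_net ≈ 5.98 kJ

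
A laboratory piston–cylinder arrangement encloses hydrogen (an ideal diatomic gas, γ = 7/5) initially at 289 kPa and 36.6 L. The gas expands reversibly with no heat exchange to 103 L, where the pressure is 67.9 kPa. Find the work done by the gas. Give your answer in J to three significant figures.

Adiabatic: W = (P₁V₁ − P₂V₂)/(γ − 1) with γ = 7/5.
P₁V₁ = 10577 J, P₂V₂ = 6994 J.
W = (10577 − 6994) / 0.4 = 8959 J.

W ≈ 8960 J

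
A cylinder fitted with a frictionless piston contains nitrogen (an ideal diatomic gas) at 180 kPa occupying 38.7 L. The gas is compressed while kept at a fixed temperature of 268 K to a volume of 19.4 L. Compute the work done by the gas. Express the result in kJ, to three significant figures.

Isothermal: W = nRT ln(V₂/V₁) = P₁V₁ ln(V₂/V₁).
P₁V₁ = (180 kPa)(38.7 L) = 6966 J.
W = 6966 × ln(19.4/38.7) = 6966 × -0.6906
W_by_gas = -4810 J.

W ≈ -4.81 kJ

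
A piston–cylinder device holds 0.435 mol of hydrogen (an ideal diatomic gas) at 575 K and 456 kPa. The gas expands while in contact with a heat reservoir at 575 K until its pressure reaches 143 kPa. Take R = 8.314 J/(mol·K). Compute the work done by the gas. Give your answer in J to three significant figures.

W ≈ 2410 J

Isothermal process: W = nRT ln(V₂/V₁) = nRT ln(P₁/P₂).
W = (0.435)(8.314)(575) × ln(456/143)
  = 2080 × ln(3.189) = 2080 × 1.16
W_by_gas = 2412 J.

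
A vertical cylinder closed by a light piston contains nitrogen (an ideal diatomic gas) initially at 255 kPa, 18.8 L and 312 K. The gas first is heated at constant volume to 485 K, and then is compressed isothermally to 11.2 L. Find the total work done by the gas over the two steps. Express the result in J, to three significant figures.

Step 1 (isochoric): W = 0 (constant volume).
After step 1: P = 396.4 kPa (V unchanged).
Step 2 (isothermal): W = P₁V₁ ln(V₂/V₁) = (7452) ln(11.2/18.8) = -3860 J.
W_total = 0 − 3860 = -3860 J.

W_total ≈ -3860 J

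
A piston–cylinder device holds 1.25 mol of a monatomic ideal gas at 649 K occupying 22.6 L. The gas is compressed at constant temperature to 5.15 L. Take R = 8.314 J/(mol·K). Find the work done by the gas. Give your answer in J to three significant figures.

Isothermal: W = nRT ln(V₂/V₁).
W = (1.25)(8.314)(649) × ln(5.15/22.6)
  = 6745 × -1.479
W_by_gas = -9975 J.

W ≈ -9980 J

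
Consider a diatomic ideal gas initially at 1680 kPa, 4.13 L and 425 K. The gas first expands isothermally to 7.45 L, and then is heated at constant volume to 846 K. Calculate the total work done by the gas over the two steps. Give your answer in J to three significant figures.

Step 1 (isothermal): W = P₁V₁ ln(V₂/V₁) = (6938) ln(7.45/4.13) = 4093 J.
Step 2 (isochoric): W = 0 (constant volume).
W_total = 4093 + 0 = 4093 J.

W_total ≈ 4090 J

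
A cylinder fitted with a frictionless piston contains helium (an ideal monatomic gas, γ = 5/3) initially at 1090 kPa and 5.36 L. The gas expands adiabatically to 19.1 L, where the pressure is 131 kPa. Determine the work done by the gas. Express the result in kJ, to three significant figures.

W ≈ 5.01 kJ

Adiabatic: W = (P₁V₁ − P₂V₂)/(γ − 1) with γ = 5/3.
P₁V₁ = 5842 J, P₂V₂ = 2502 J.
W = (5842 − 2502) / 0.6667 = 5010 J.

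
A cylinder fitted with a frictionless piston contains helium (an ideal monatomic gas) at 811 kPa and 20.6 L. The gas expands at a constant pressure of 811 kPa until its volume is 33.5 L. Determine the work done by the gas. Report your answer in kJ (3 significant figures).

W ≈ 10.5 kJ

Isobaric: W = P ΔV.
W = (811 kPa)(33.5 − 20.6 L) = (811)(12.9) = 10462 J.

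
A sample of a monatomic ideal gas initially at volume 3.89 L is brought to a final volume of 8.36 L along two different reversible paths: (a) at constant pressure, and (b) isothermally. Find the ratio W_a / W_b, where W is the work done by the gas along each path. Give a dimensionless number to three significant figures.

Path (a) isobaric: W = P₁(V₂ − V₁) → W_a/(P₁V₁) = 1.149.
Path (b) isothermal: W = P₁V₁ ln(V₂/V₁) → W_b/(P₁V₁) = 0.765.
W_a / W_b = 1.149 / 0.765 = 1.502.

W_a / W_b ≈ 1.50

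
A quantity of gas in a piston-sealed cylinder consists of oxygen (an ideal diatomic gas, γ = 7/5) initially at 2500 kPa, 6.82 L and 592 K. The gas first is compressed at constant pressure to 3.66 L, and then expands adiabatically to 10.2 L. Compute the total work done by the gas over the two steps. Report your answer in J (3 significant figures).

Step 1 (isobaric): W = PΔV = (2500 kPa)(3.66 − 6.82 L) = -7900 J.
After step 1: P = 2500 kPa, V = 3.66 L, T = 317.7 K.
Step 2 (adiabatic): W = (P₁V₁ − P₂V₂)/(γ−1) = (9150 − 6073)/0.4 = 7694 J.
W_total = -7900 + 7694 = -206.5 J.

W_total ≈ -206 J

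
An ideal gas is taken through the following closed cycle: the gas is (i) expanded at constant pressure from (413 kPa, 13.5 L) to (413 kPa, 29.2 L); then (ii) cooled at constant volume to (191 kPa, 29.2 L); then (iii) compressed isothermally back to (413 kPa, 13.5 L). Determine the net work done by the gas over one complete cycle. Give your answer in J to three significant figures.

Leg (i): W = PΔV = (413)(29.2 − 13.5) = 6484 J.
Leg (ii): W = 0.
Leg (iii): W = PᵢVᵢ ln(V_f/Vᵢ) = (5577) ln(13.5/29.2) = -4303 J.
W_net = 6484 − 4303 = 2181 J.

W_net ≈ 2180 J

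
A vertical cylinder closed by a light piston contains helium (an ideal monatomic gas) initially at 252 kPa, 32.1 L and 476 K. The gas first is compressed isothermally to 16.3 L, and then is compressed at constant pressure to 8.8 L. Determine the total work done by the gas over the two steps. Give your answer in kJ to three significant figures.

Step 1 (isothermal): W = P₁V₁ ln(V₂/V₁) = (8089) ln(16.3/32.1) = -5482 J.
After step 1: P = 496.3 kPa, V = 16.3 L, T = 476 K.
Step 2 (isobaric): W = PΔV = (496.3 kPa)(8.8 − 16.3 L) = -3722 J.
W_total = -5482 − 3722 = -9204 J.

W_total ≈ -9.20 kJ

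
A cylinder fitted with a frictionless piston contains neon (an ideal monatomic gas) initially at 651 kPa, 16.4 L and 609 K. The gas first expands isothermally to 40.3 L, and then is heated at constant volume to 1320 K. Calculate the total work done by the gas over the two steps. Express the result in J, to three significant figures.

Step 1 (isothermal): W = P₁V₁ ln(V₂/V₁) = (10676) ln(40.3/16.4) = 9599 J.
Step 2 (isochoric): W = 0 (constant volume).
W_total = 9599 + 0 = 9599 J.

W_total ≈ 9600 J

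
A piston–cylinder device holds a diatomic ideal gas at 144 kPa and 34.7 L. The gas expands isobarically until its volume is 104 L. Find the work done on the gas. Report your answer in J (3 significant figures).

Isobaric: W = P ΔV.
W = (144 kPa)(104 − 34.7 L) = (144)(69.3) = 9979 J.
Work on gas = −W_by = -9979 J.

W ≈ -9980 J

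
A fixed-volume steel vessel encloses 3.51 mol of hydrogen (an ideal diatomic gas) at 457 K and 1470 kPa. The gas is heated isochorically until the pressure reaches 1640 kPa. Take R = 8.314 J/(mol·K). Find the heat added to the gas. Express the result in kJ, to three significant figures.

Constant volume ⇒ W = 0, so Q = ΔU = nCᵥΔT with Cᵥ = 5R/2 = 20.79 J/(mol·K).
At constant V, T₂/T₁ = P₂/P₁ ⇒ ΔT = T₁(P₂/P₁ − 1) = 457·(1640/1470 − 1) = 52.85 K.
ΔU = (3.51)(20.79)(52.85) = 3856 J.

Q ≈ 3.86 kJ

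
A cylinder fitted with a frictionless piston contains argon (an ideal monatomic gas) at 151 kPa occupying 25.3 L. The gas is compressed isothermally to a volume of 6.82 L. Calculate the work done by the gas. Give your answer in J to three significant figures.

Isothermal: W = nRT ln(V₂/V₁) = P₁V₁ ln(V₂/V₁).
P₁V₁ = (151 kPa)(25.3 L) = 3820 J.
W = 3820 × ln(6.82/25.3) = 3820 × -1.311
W_by_gas = -5008 J.

W ≈ -5010 J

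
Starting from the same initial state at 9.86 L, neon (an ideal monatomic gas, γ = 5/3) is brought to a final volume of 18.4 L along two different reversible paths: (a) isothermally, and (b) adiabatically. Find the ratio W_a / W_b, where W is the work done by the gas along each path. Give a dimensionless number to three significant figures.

Path (a) isothermal: W = P₁V₁ ln(V₂/V₁) → W_a/(P₁V₁) = 0.6239.
Path (b) adiabatic: W = P₁V₁(1 − (V₁/V₂)^(γ−1))/(γ−1) → W_b/(P₁V₁) = 0.5104.
W_a / W_b = 0.6239 / 0.5104 = 1.222.

W_a / W_b ≈ 1.22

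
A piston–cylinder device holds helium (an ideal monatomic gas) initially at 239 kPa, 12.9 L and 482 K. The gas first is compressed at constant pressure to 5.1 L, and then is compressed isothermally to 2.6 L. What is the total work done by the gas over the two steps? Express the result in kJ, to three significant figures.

Step 1 (isobaric): W = PΔV = (239 kPa)(5.1 − 12.9 L) = -1864 J.
After step 1: P = 239 kPa, V = 5.1 L, T = 190.6 K.
Step 2 (isothermal): W = P₁V₁ ln(V₂/V₁) = (1219) ln(2.6/5.1) = -821.2 J.
W_total = -1864 − 821.2 = -2685 J.

W_total ≈ -2.69 kJ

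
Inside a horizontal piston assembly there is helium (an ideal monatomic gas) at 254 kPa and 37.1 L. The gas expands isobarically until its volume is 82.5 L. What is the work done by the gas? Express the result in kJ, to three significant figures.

W ≈ 11.5 kJ

Isobaric: W = P ΔV.
W = (254 kPa)(82.5 − 37.1 L) = (254)(45.4) = 11532 J.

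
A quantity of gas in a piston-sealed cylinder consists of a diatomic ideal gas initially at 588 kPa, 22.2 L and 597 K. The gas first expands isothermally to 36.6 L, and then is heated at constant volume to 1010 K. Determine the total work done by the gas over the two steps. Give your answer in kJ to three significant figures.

W_total ≈ 6.53 kJ

Step 1 (isothermal): W = P₁V₁ ln(V₂/V₁) = (13054) ln(36.6/22.2) = 6526 J.
Step 2 (isochoric): W = 0 (constant volume).
W_total = 6526 + 0 = 6526 J.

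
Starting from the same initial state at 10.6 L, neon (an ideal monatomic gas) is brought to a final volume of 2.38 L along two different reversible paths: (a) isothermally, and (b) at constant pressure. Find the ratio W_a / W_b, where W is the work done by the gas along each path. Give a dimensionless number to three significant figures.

Path (a) isothermal: W = P₁V₁ ln(V₂/V₁) → W_a/(P₁V₁) = -1.494.
Path (b) isobaric: W = P₁(V₂ − V₁) → W_b/(P₁V₁) = -0.7755.
W_a / W_b = -1.494 / -0.7755 = 1.926.

W_a / W_b ≈ 1.93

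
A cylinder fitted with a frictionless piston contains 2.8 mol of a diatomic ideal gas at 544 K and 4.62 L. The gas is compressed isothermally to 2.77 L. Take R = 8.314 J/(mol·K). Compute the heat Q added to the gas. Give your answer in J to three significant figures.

Isothermal ⇒ ΔU = 0, so Q = W = nRT ln(V₂/V₁).
Q = (2.8)(8.314)(544) ln(2.77/4.62) = 12664 × -0.5115 = -6478 J.

Q ≈ -6480 J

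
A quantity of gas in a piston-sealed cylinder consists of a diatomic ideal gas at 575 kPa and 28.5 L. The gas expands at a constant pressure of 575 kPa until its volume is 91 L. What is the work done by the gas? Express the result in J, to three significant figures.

Isobaric: W = P ΔV.
W = (575 kPa)(91 − 28.5 L) = (575)(62.5) = 35938 J.

W ≈ 35900 J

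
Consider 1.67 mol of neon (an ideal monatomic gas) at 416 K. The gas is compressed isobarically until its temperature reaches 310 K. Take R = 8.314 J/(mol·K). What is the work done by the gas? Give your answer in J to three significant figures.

Isobaric: W = P ΔV = nR ΔT.
W = (1.67)(8.314)(310 − 416) = -1472 J.

W ≈ -1470 J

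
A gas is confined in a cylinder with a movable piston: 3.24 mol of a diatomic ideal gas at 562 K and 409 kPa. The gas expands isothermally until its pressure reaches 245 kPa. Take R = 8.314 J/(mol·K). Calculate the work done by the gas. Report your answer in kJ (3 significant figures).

Isothermal process: W = nRT ln(V₂/V₁) = nRT ln(P₁/P₂).
W = (3.24)(8.314)(562) × ln(409/245)
  = 15139 × ln(1.669) = 15139 × 0.5125
W_by_gas = 7758 J.

W ≈ 7.76 kJ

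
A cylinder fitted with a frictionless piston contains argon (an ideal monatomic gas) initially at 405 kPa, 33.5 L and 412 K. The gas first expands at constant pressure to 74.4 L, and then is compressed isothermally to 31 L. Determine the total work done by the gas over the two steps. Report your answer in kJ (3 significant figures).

W_total ≈ -9.82 kJ

Step 1 (isobaric): W = PΔV = (405 kPa)(74.4 − 33.5 L) = 16565 J.
After step 1: P = 405 kPa, V = 74.4 L, T = 915 K.
Step 2 (isothermal): W = P₁V₁ ln(V₂/V₁) = (30132) ln(31/74.4) = -26380 J.
W_total = 16565 − 26380 = -9815 J.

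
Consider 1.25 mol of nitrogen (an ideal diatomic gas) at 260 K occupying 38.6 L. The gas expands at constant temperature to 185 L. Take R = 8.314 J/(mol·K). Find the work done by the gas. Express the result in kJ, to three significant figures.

Isothermal: W = nRT ln(V₂/V₁).
W = (1.25)(8.314)(260) × ln(185/38.6)
  = 2702 × 1.567
W_by_gas = 4234 J.

W ≈ 4.23 kJ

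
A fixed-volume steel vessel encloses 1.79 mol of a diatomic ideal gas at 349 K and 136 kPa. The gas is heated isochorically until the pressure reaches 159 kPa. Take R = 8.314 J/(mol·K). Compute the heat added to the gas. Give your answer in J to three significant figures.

Q ≈ 2200 J

Constant volume ⇒ W = 0, so Q = ΔU = nCᵥΔT with Cᵥ = 5R/2 = 20.79 J/(mol·K).
At constant V, T₂/T₁ = P₂/P₁ ⇒ ΔT = T₁(P₂/P₁ − 1) = 349·(159/136 − 1) = 59.02 K.
ΔU = (1.79)(20.79)(59.02) = 2196 J.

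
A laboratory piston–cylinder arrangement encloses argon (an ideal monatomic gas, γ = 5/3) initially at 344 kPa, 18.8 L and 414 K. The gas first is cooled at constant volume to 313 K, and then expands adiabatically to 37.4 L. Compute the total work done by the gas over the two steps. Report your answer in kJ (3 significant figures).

Step 1 (isochoric): W = 0 (constant volume).
After step 1: P = 260.1 kPa (V unchanged).
Step 2 (adiabatic): W = (P₁V₁ − P₂V₂)/(γ−1) = (4889 − 3091)/0.667 = 2697 J.
W_total = 0 + 2697 = 2697 J.

W_total ≈ 2.70 kJ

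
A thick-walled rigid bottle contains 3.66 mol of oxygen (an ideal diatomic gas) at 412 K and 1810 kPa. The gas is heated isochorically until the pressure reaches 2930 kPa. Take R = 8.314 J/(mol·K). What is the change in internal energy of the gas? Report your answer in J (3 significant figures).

ΔU ≈ 19400 J

Constant volume ⇒ W = 0, so Q = ΔU = nCᵥΔT with Cᵥ = 5R/2 = 20.79 J/(mol·K).
At constant V, T₂/T₁ = P₂/P₁ ⇒ ΔT = T₁(P₂/P₁ − 1) = 412·(2930/1810 − 1) = 254.9 K.
ΔU = (3.66)(20.79)(254.9) = 19394 J.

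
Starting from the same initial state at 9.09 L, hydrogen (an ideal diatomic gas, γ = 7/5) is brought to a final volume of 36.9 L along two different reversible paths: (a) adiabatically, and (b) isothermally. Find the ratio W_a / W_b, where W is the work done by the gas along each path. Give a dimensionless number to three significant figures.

Path (a) adiabatic: W = P₁V₁(1 − (V₁/V₂)^(γ−1))/(γ−1) → W_a/(P₁V₁) = 1.073.
Path (b) isothermal: W = P₁V₁ ln(V₂/V₁) → W_b/(P₁V₁) = 1.401.
W_a / W_b = 1.073 / 1.401 = 0.7656.

W_a / W_b ≈ 0.766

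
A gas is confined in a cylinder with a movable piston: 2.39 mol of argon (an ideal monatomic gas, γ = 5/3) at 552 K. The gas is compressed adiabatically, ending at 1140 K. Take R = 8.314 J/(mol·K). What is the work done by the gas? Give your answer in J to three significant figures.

W ≈ -17500 J

Adiabatic ⇒ Q = 0, so W_by = −ΔU = nCᵥ(T₁ − T₂).
Cᵥ = 3R/2 = 12.47 J/(mol·K).
W = (2.39)(12.47)(552 − 1140) = -17526 J.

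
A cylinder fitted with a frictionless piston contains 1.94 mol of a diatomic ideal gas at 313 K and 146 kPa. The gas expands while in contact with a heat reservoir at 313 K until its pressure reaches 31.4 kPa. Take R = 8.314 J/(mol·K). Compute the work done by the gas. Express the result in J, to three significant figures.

Isothermal process: W = nRT ln(V₂/V₁) = nRT ln(P₁/P₂).
W = (1.94)(8.314)(313) × ln(146/31.4)
  = 5048 × ln(4.65) = 5048 × 1.537
W_by_gas = 7758 J.

W ≈ 7760 J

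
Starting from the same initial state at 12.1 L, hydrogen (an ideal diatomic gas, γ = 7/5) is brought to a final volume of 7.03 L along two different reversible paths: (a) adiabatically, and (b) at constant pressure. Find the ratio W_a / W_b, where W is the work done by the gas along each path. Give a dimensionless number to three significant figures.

W_a / W_b ≈ 1.45

Path (a) adiabatic: W = P₁V₁(1 − (V₁/V₂)^(γ−1))/(γ−1) → W_a/(P₁V₁) = -0.6065.
Path (b) isobaric: W = P₁(V₂ − V₁) → W_b/(P₁V₁) = -0.419.
W_a / W_b = -0.6065 / -0.419 = 1.447.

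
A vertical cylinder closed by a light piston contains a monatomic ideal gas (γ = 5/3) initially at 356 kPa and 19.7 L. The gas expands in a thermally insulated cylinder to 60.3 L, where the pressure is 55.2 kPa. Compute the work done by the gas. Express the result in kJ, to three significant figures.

Adiabatic: W = (P₁V₁ − P₂V₂)/(γ − 1) with γ = 5/3.
P₁V₁ = 7013 J, P₂V₂ = 3329 J.
W = (7013 − 3329) / 0.6667 = 5527 J.

W ≈ 5.53 kJ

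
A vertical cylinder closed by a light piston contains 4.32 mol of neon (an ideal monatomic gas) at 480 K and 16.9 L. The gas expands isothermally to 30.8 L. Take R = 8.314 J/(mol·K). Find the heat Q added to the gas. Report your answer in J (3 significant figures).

Isothermal ⇒ ΔU = 0, so Q = W = nRT ln(V₂/V₁).
Q = (4.32)(8.314)(480) ln(30.8/16.9) = 17240 × 0.6002 = 10347 J.

Q ≈ 10300 J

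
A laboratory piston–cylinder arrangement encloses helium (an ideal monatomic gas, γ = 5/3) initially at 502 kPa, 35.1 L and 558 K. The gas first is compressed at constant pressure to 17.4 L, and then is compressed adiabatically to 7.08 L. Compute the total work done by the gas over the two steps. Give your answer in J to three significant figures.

Step 1 (isobaric): W = PΔV = (502 kPa)(17.4 − 35.1 L) = -8885 J.
After step 1: P = 502 kPa, V = 17.4 L, T = 276.6 K.
Step 2 (adiabatic): W = (P₁V₁ − P₂V₂)/(γ−1) = (8735 − 15907)/0.667 = -10759 J.
W_total = -8885 − 10759 = -19644 J.

W_total ≈ -19600 J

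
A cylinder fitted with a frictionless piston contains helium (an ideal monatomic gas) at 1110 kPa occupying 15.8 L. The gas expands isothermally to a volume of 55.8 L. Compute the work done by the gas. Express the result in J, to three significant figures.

Isothermal: W = nRT ln(V₂/V₁) = P₁V₁ ln(V₂/V₁).
P₁V₁ = (1110 kPa)(15.8 L) = 17538 J.
W = 17538 × ln(55.8/15.8) = 17538 × 1.262
W_by_gas = 22129 J.

W ≈ 22100 J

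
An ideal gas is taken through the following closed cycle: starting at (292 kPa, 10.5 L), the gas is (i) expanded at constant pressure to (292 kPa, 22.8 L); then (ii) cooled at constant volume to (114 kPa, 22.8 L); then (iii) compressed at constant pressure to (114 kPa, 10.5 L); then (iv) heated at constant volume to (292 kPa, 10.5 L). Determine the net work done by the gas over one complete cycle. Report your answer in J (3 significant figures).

Constant-volume legs do no work.
W(i) = (292)(22.8 − 10.5) = 3592 J; W(iii) = (114)(10.5 − 22.8) = -1402 J.
W_net = 3592 − 1402 = 2189 J (the clockwise enclosed area).

W_net ≈ 2190 J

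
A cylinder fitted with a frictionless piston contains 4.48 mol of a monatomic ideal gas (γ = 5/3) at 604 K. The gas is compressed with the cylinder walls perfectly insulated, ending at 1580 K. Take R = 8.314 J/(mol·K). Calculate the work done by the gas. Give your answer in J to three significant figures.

Adiabatic ⇒ Q = 0, so W_by = −ΔU = nCᵥ(T₁ − T₂).
Cᵥ = 3R/2 = 12.47 J/(mol·K).
W = (4.48)(12.47)(604 − 1580) = -54529 J.

W ≈ -54500 J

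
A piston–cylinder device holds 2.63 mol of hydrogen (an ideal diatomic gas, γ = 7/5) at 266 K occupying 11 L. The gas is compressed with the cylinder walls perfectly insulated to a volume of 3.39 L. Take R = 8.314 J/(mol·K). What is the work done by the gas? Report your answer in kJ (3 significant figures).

W ≈ -8.74 kJ

Adiabatic: TV^(γ−1) = const with γ = 7/5.
T₂ = T₁ (V₁/V₂)^(γ−1) = 266 × (11/3.39)^0.4 = 266 × 1.601 = 426 K.
W_by = nCᵥ(T₁ − T₂) = (2.63)(20.79)(266 − 426) = -8744 J.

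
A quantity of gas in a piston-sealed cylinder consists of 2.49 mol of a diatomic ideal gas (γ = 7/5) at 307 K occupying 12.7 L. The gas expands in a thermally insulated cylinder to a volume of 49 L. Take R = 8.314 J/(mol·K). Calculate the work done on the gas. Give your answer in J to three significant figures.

Adiabatic: TV^(γ−1) = const with γ = 7/5.
T₂ = T₁ (V₁/V₂)^(γ−1) = 307 × (12.7/49)^0.4 = 307 × 0.5827 = 178.9 K.
W_by = nCᵥ(T₁ − T₂) = (2.49)(20.79)(307 − 178.9) = 6630 J.
Work on gas = −W_by = -6630 J.

W ≈ -6630 J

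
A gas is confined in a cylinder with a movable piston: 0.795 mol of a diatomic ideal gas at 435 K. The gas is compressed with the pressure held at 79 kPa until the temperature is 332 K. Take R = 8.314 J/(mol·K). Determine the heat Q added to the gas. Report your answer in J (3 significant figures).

Q ≈ -2380 J

Isobaric: W = nRΔT = (0.795)(8.314)(-103) = -680.8 J.
ΔU = nCᵥΔT with Cᵥ = 5R/2: ΔU = (0.795)(20.79)(-103) = -1702 J.
Q = ΔU + W = -1702 − 680.8 = -2383 J.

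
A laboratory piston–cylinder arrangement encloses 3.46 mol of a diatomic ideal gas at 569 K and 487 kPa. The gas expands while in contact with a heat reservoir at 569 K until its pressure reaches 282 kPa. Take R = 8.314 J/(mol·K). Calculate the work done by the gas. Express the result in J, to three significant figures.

Isothermal process: W = nRT ln(V₂/V₁) = nRT ln(P₁/P₂).
W = (3.46)(8.314)(569) × ln(487/282)
  = 16368 × ln(1.727) = 16368 × 0.5464
W_by_gas = 8943 J.

W ≈ 8940 J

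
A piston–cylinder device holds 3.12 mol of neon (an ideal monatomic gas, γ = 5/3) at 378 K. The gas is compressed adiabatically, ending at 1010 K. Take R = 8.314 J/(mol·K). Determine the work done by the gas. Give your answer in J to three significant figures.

W ≈ -24600 J

Adiabatic ⇒ Q = 0, so W_by = −ΔU = nCᵥ(T₁ − T₂).
Cᵥ = 3R/2 = 12.47 J/(mol·K).
W = (3.12)(12.47)(378 − 1010) = -24591 J.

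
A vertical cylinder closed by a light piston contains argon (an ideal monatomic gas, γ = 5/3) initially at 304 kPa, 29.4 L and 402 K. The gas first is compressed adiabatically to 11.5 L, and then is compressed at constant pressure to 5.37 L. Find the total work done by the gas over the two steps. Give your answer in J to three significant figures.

W_total ≈ -20600 J

Step 1 (adiabatic): W = (P₁V₁ − P₂V₂)/(γ−1) = (8938 − 16710)/0.667 = -11659 J.
After step 1: P = 1453 kPa, V = 11.5 L, T = 751.6 K.
Step 2 (isobaric): W = PΔV = (1453 kPa)(5.37 − 11.5 L) = -8907 J.
W_total = -11659 − 8907 = -20567 J.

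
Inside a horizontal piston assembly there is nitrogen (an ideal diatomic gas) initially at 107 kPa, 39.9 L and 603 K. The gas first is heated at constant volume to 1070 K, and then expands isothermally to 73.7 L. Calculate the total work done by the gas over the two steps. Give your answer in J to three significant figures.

Step 1 (isochoric): W = 0 (constant volume).
After step 1: P = 189.9 kPa (V unchanged).
Step 2 (isothermal): W = P₁V₁ ln(V₂/V₁) = (7576) ln(73.7/39.9) = 4649 J.
W_total = 0 + 4649 = 4649 J.

W_total ≈ 4650 J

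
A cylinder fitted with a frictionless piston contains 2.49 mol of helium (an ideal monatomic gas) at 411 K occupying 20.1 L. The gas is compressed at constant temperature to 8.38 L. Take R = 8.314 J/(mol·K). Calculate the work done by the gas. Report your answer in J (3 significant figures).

W ≈ -7440 J

Isothermal: W = nRT ln(V₂/V₁).
W = (2.49)(8.314)(411) × ln(8.38/20.1)
  = 8508 × -0.8749
W_by_gas = -7444 J.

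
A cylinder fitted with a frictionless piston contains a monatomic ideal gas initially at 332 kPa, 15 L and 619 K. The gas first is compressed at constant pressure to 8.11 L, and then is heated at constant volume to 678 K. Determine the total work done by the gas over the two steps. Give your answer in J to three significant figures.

W_total ≈ -2290 J

Step 1 (isobaric): W = PΔV = (332 kPa)(8.11 − 15 L) = -2287 J.
Step 2 (isochoric): W = 0 (constant volume).
W_total = -2287 + 0 = -2287 J.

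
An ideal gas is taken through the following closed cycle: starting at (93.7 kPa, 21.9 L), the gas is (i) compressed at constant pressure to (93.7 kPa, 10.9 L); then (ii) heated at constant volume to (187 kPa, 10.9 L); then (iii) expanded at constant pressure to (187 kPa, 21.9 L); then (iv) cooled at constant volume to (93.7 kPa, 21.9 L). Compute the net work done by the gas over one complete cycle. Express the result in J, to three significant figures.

W_net ≈ 1030 J

Constant-volume legs do no work.
W(i) = (93.7)(10.9 − 21.9) = -1031 J; W(iii) = (187)(21.9 − 10.9) = 2057 J.
W_net = -1031 + 2057 = 1026 J (the clockwise enclosed area).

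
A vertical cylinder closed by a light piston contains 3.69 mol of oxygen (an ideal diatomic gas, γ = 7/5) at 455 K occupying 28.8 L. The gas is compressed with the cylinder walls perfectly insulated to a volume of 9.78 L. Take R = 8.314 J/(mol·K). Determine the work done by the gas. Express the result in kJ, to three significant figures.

Adiabatic: TV^(γ−1) = const with γ = 7/5.
T₂ = T₁ (V₁/V₂)^(γ−1) = 455 × (28.8/9.78)^0.4 = 455 × 1.54 = 700.9 K.
W_by = nCᵥ(T₁ − T₂) = (3.69)(20.79)(455 − 700.9) = -18857 J.

W ≈ -18.9 kJ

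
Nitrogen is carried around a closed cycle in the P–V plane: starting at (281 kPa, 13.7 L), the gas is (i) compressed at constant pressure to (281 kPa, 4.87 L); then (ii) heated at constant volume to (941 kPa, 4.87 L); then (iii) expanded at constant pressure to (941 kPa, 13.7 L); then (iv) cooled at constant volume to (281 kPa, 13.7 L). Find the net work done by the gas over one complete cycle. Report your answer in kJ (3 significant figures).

Constant-volume legs do no work.
W(i) = (281)(4.87 − 13.7) = -2481 J; W(iii) = (941)(13.7 − 4.87) = 8309 J.
W_net = -2481 + 8309 = 5828 J (the clockwise enclosed area).

W_net ≈ 5.83 kJ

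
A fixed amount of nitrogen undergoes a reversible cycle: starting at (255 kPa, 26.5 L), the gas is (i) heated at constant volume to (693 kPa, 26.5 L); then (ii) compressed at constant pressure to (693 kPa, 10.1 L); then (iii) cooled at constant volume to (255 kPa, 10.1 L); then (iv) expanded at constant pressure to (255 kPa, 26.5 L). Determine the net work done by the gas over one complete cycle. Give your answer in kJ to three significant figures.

Constant-volume legs do no work.
W(ii) = (693)(10.1 − 26.5) = -11365 J; W(iv) = (255)(26.5 − 10.1) = 4182 J.
W_net = -11365 + 4182 = -7183 J (the counter-clockwise enclosed area).

W_net ≈ -7.18 kJ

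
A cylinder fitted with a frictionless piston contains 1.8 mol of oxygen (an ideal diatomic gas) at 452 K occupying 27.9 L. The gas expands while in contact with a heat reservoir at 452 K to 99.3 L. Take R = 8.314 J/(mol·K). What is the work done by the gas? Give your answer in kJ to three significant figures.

W ≈ 8.59 kJ

Isothermal: W = nRT ln(V₂/V₁).
W = (1.8)(8.314)(452) × ln(99.3/27.9)
  = 6764 × 1.27
W_by_gas = 8587 J.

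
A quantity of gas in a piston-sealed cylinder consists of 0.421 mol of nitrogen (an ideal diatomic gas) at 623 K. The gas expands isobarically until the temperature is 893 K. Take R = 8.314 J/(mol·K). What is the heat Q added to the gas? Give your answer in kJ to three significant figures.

Isobaric: W = nRΔT = (0.421)(8.314)(270) = 945.1 J.
ΔU = nCᵥΔT with Cᵥ = 5R/2: ΔU = (0.421)(20.79)(270) = 2363 J.
Q = ΔU + W = 2363 + 945.1 = 3308 J.

Q ≈ 3.31 kJ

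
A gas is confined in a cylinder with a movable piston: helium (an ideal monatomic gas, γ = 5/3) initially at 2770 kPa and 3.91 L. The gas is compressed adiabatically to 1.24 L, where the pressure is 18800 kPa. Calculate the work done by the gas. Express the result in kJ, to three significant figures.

W ≈ -18.7 kJ

Adiabatic: W = (P₁V₁ − P₂V₂)/(γ − 1) with γ = 5/3.
P₁V₁ = 10831 J, P₂V₂ = 23312 J.
W = (10831 − 23312) / 0.6667 = -18722 J.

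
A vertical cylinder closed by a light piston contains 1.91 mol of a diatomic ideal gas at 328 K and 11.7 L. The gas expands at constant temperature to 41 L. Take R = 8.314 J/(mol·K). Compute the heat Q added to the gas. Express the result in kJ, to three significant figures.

Q ≈ 6.53 kJ

Isothermal ⇒ ΔU = 0, so Q = W = nRT ln(V₂/V₁).
Q = (1.91)(8.314)(328) ln(41/11.7) = 5209 × 1.254 = 6531 J.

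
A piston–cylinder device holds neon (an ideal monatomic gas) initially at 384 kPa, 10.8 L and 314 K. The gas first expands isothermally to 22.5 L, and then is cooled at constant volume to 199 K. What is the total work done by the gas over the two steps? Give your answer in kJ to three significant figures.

Step 1 (isothermal): W = P₁V₁ ln(V₂/V₁) = (4147) ln(22.5/10.8) = 3044 J.
Step 2 (isochoric): W = 0 (constant volume).
W_total = 3044 + 0 = 3044 J.

W_total ≈ 3.04 kJ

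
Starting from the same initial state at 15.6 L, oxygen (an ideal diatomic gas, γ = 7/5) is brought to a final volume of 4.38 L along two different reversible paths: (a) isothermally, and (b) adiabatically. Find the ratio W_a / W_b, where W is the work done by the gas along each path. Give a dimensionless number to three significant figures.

W_a / W_b ≈ 0.767

Path (a) isothermal: W = P₁V₁ ln(V₂/V₁) → W_a/(P₁V₁) = -1.27.
Path (b) adiabatic: W = P₁V₁(1 − (V₁/V₂)^(γ−1))/(γ−1) → W_b/(P₁V₁) = -1.655.
W_a / W_b = -1.27 / -1.655 = 0.7674.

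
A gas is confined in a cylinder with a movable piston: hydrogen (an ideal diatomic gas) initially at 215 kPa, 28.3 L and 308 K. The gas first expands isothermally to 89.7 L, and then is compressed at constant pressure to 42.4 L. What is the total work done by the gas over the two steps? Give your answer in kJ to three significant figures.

W_total ≈ 3.81 kJ

Step 1 (isothermal): W = P₁V₁ ln(V₂/V₁) = (6084) ln(89.7/28.3) = 7019 J.
After step 1: P = 67.83 kPa, V = 89.7 L, T = 308 K.
Step 2 (isobaric): W = PΔV = (67.83 kPa)(42.4 − 89.7 L) = -3208 J.
W_total = 7019 − 3208 = 3811 J.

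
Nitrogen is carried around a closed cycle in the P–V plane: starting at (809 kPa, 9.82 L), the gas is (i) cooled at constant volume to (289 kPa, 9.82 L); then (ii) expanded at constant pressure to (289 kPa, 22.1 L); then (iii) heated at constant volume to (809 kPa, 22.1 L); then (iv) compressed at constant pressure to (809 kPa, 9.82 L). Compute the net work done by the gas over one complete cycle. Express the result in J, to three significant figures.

W_net ≈ -6390 J

Constant-volume legs do no work.
W(ii) = (289)(22.1 − 9.82) = 3549 J; W(iv) = (809)(9.82 − 22.1) = -9935 J.
W_net = 3549 − 9935 = -6386 J (the counter-clockwise enclosed area).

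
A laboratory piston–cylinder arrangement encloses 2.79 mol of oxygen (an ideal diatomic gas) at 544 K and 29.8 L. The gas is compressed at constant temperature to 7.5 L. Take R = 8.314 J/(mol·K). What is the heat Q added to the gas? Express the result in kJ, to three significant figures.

Isothermal ⇒ ΔU = 0, so Q = W = nRT ln(V₂/V₁).
Q = (2.79)(8.314)(544) ln(7.5/29.8) = 12619 × -1.38 = -17409 J.

Q ≈ -17.4 kJ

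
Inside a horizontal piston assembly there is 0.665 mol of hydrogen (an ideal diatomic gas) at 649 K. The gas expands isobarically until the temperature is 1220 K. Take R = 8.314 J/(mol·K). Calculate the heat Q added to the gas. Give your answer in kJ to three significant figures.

Q ≈ 11.0 kJ

Isobaric: W = nRΔT = (0.665)(8.314)(571) = 3157 J.
ΔU = nCᵥΔT with Cᵥ = 5R/2: ΔU = (0.665)(20.79)(571) = 7892 J.
Q = ΔU + W = 7892 + 3157 = 11049 J.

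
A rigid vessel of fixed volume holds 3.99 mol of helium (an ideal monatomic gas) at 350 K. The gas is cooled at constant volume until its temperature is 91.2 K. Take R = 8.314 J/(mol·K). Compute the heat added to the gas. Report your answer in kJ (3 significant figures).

Q ≈ -12.9 kJ

Constant volume ⇒ W = 0, so Q = ΔU = nCᵥΔT with Cᵥ = 3R/2 = 12.47 J/(mol·K).
ΔU = (3.99)(12.47)(91.2 − 350) = -12878 J.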